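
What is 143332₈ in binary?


Each octal digit → 3 binary bits:
  1 = 001
  4 = 100
  3 = 011
  3 = 011
  3 = 011
  2 = 010
Concatenate: 001 100 011 011 011 010
= 001100011011011010


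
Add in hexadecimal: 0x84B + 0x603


Align and add column by column (LSB to MSB, each column mod 16 with carry):
  084B
+ 0603
  ----
  col 0: B(11) + 3(3) + 0 (carry in) = 14 → E(14), carry out 0
  col 1: 4(4) + 0(0) + 0 (carry in) = 4 → 4(4), carry out 0
  col 2: 8(8) + 6(6) + 0 (carry in) = 14 → E(14), carry out 0
  col 3: 0(0) + 0(0) + 0 (carry in) = 0 → 0(0), carry out 0
Reading digits MSB→LSB: 0E4E
Strip leading zeros: E4E
= 0xE4E


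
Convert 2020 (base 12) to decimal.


Positional values (base 12):
  0 × 12^0 = 0 × 1 = 0
  2 × 12^1 = 2 × 12 = 24
  0 × 12^2 = 0 × 144 = 0
  2 × 12^3 = 2 × 1728 = 3456
Sum = 0 + 24 + 0 + 3456
= 3480


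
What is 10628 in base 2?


Divide by 2 repeatedly:
10628 ÷ 2 = 5314 remainder 0
5314 ÷ 2 = 2657 remainder 0
2657 ÷ 2 = 1328 remainder 1
1328 ÷ 2 = 664 remainder 0
664 ÷ 2 = 332 remainder 0
332 ÷ 2 = 166 remainder 0
166 ÷ 2 = 83 remainder 0
83 ÷ 2 = 41 remainder 1
41 ÷ 2 = 20 remainder 1
20 ÷ 2 = 10 remainder 0
10 ÷ 2 = 5 remainder 0
5 ÷ 2 = 2 remainder 1
2 ÷ 2 = 1 remainder 0
1 ÷ 2 = 0 remainder 1
Reading remainders bottom-up:
= 10100110000100


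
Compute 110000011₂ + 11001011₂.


Align and add column by column (LSB to MSB, carry propagating):
  0110000011
+ 0011001011
  ----------
  col 0: 1 + 1 + 0 (carry in) = 2 → bit 0, carry out 1
  col 1: 1 + 1 + 1 (carry in) = 3 → bit 1, carry out 1
  col 2: 0 + 0 + 1 (carry in) = 1 → bit 1, carry out 0
  col 3: 0 + 1 + 0 (carry in) = 1 → bit 1, carry out 0
  col 4: 0 + 0 + 0 (carry in) = 0 → bit 0, carry out 0
  col 5: 0 + 0 + 0 (carry in) = 0 → bit 0, carry out 0
  col 6: 0 + 1 + 0 (carry in) = 1 → bit 1, carry out 0
  col 7: 1 + 1 + 0 (carry in) = 2 → bit 0, carry out 1
  col 8: 1 + 0 + 1 (carry in) = 2 → bit 0, carry out 1
  col 9: 0 + 0 + 1 (carry in) = 1 → bit 1, carry out 0
Reading bits MSB→LSB: 1001001110
Strip leading zeros: 1001001110
= 1001001110


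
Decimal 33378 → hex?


Divide by 16 repeatedly:
33378 ÷ 16 = 2086 remainder 2 (2)
2086 ÷ 16 = 130 remainder 6 (6)
130 ÷ 16 = 8 remainder 2 (2)
8 ÷ 16 = 0 remainder 8 (8)
Reading remainders bottom-up:
= 0x8262


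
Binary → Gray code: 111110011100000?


Binary: 111110011100000
Gray code: G = B XOR (B >> 1)
B >> 1 = 011111001110000
111110011100000 XOR 011111001110000:
  1 XOR 0 = 1
  1 XOR 1 = 0
  1 XOR 1 = 0
  1 XOR 1 = 0
  1 XOR 1 = 0
  0 XOR 1 = 1
  0 XOR 0 = 0
  1 XOR 0 = 1
  1 XOR 1 = 0
  1 XOR 1 = 0
  0 XOR 1 = 1
  0 XOR 0 = 0
  0 XOR 0 = 0
  0 XOR 0 = 0
  0 XOR 0 = 0
= 100001010010000


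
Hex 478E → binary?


Each hex digit → 4 binary bits:
  4 = 0100
  7 = 0111
  8 = 1000
  E = 1110
Concatenate: 0100 0111 1000 1110
= 0100011110001110


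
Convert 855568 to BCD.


Each digit → 4-bit binary:
  8 → 1000
  5 → 0101
  5 → 0101
  5 → 0101
  6 → 0110
  8 → 1000
= 1000 0101 0101 0101 0110 1000


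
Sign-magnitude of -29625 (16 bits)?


Sign bit: 1 (negative)
Magnitude: 29625 = 111001110111001
= 1111001110111001


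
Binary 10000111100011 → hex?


Group into 4-bit nibbles: 0010000111100011
  0010 = 2
  0001 = 1
  1110 = E
  0011 = 3
= 0x21E3


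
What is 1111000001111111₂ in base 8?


Group into 3-bit groups: 001111000001111111
  001 = 1
  111 = 7
  000 = 0
  001 = 1
  111 = 7
  111 = 7
= 0o170177


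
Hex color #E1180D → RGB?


Hex: #E1180D
R = E1₁₆ = 225
G = 18₁₆ = 24
B = 0D₁₆ = 13
= RGB(225, 24, 13)


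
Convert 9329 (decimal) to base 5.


Divide by 5 repeatedly:
9329 ÷ 5 = 1865 remainder 4
1865 ÷ 5 = 373 remainder 0
373 ÷ 5 = 74 remainder 3
74 ÷ 5 = 14 remainder 4
14 ÷ 5 = 2 remainder 4
2 ÷ 5 = 0 remainder 2
Reading remainders bottom-up:
= 244304


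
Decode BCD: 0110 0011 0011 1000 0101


Each 4-bit group → digit:
  0110 → 6
  0011 → 3
  0011 → 3
  1000 → 8
  0101 → 5
= 63385


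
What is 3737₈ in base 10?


Positional values:
Position 0: 7 × 8^0 = 7
Position 1: 3 × 8^1 = 24
Position 2: 7 × 8^2 = 448
Position 3: 3 × 8^3 = 1536
Sum = 7 + 24 + 448 + 1536
= 2015


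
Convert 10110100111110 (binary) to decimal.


Positional values:
Bit 1: 1 × 2^1 = 2
Bit 2: 1 × 2^2 = 4
Bit 3: 1 × 2^3 = 8
Bit 4: 1 × 2^4 = 16
Bit 5: 1 × 2^5 = 32
Bit 8: 1 × 2^8 = 256
Bit 10: 1 × 2^10 = 1024
Bit 11: 1 × 2^11 = 2048
Bit 13: 1 × 2^13 = 8192
Sum = 2 + 4 + 8 + 16 + 32 + 256 + 1024 + 2048 + 8192
= 11582


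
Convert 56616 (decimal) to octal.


Divide by 8 repeatedly:
56616 ÷ 8 = 7077 remainder 0
7077 ÷ 8 = 884 remainder 5
884 ÷ 8 = 110 remainder 4
110 ÷ 8 = 13 remainder 6
13 ÷ 8 = 1 remainder 5
1 ÷ 8 = 0 remainder 1
Reading remainders bottom-up:
= 0o156450


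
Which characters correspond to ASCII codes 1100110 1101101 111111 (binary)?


Codes (binary): 1100110 1101101 111111
Per-code ASCII lookup:
  1100110 = 102  (range 97-122: lowercase, 102 - 97 = 5) → 'f'
  1101101 = 109  (range 97-122: lowercase, 109 - 97 = 12) → 'm'
  111111 = 63  (special character) → '?'
= 'fm?'


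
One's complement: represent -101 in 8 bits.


Original: 01100101
Invert all bits:
  bit 0: 0 → 1
  bit 1: 1 → 0
  bit 2: 1 → 0
  bit 3: 0 → 1
  bit 4: 0 → 1
  bit 5: 1 → 0
  bit 6: 0 → 1
  bit 7: 1 → 0
= 10011010


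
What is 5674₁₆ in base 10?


Positional values:
Position 0: 4 × 16^0 = 4 × 1 = 4
Position 1: 7 × 16^1 = 7 × 16 = 112
Position 2: 6 × 16^2 = 6 × 256 = 1536
Position 3: 5 × 16^3 = 5 × 4096 = 20480
Sum = 4 + 112 + 1536 + 20480
= 22132


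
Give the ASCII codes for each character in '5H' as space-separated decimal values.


String: '5H'  (2 characters)
Per-character ASCII lookup:
  '5': digits start at 48: '5' = 48 + 5 = 53
  'H': uppercase starts at 65: 'H' = 65 + 7 = 72
= 53 72


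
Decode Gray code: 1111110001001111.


Gray code: 1111110001001111
MSB stays the same: 1
Each subsequent bit = prev_binary XOR current_gray:
  B[1] = 1 XOR 1 = 0
  B[2] = 0 XOR 1 = 1
  B[3] = 1 XOR 1 = 0
  B[4] = 0 XOR 1 = 1
  B[5] = 1 XOR 1 = 0
  B[6] = 0 XOR 0 = 0
  B[7] = 0 XOR 0 = 0
  B[8] = 0 XOR 0 = 0
  B[9] = 0 XOR 1 = 1
  B[10] = 1 XOR 0 = 1
  B[11] = 1 XOR 0 = 1
  B[12] = 1 XOR 1 = 0
  B[13] = 0 XOR 1 = 1
  B[14] = 1 XOR 1 = 0
  B[15] = 0 XOR 1 = 1
= 1010100001110101 (43125 decimal)


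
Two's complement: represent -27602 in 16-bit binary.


Original: 0110101111010010
Step 1 - Invert all bits: 1001010000101101
Step 2 - Add 1: 1001010000101101 + 1
= 1001010000101110 (represents -27602)


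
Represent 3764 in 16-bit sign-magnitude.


Sign bit: 0 (positive)
Magnitude: 3764 = 000111010110100
= 0000111010110100


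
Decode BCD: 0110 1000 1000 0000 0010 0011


Each 4-bit group → digit:
  0110 → 6
  1000 → 8
  1000 → 8
  0000 → 0
  0010 → 2
  0011 → 3
= 688023


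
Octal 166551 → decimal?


Positional values:
Position 0: 1 × 8^0 = 1
Position 1: 5 × 8^1 = 40
Position 2: 5 × 8^2 = 320
Position 3: 6 × 8^3 = 3072
Position 4: 6 × 8^4 = 24576
Position 5: 1 × 8^5 = 32768
Sum = 1 + 40 + 320 + 3072 + 24576 + 32768
= 60777


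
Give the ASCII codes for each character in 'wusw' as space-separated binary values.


String: 'wusw'  (4 characters)
Per-character ASCII lookup:
  'w': lowercase starts at 97: 'w' = 97 + 22 = 119 → 1110111
  'u': lowercase starts at 97: 'u' = 97 + 20 = 117 → 1110101
  's': lowercase starts at 97: 's' = 97 + 18 = 115 → 1110011
  'w': lowercase starts at 97: 'w' = 97 + 22 = 119 → 1110111
= 1110111 1110101 1110011 1110111


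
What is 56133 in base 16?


Divide by 16 repeatedly:
56133 ÷ 16 = 3508 remainder 5 (5)
3508 ÷ 16 = 219 remainder 4 (4)
219 ÷ 16 = 13 remainder 11 (B)
13 ÷ 16 = 0 remainder 13 (D)
Reading remainders bottom-up:
= 0xDB45


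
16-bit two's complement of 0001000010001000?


Original: 0001000010001000
Step 1 - Invert all bits: 1110111101110111
Step 2 - Add 1: 1110111101110111 + 1
= 1110111101111000 (represents -4232)


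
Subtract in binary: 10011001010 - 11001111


Align and subtract column by column (LSB to MSB, borrowing when needed):
  10011001010
- 00011001111
  -----------
  col 0: (0 - 0 borrow-in) - 1 → borrow from next column: (0+2) - 1 = 1, borrow out 1
  col 1: (1 - 1 borrow-in) - 1 → borrow from next column: (0+2) - 1 = 1, borrow out 1
  col 2: (0 - 1 borrow-in) - 1 → borrow from next column: (-1+2) - 1 = 0, borrow out 1
  col 3: (1 - 1 borrow-in) - 1 → borrow from next column: (0+2) - 1 = 1, borrow out 1
  col 4: (0 - 1 borrow-in) - 0 → borrow from next column: (-1+2) - 0 = 1, borrow out 1
  col 5: (0 - 1 borrow-in) - 0 → borrow from next column: (-1+2) - 0 = 1, borrow out 1
  col 6: (1 - 1 borrow-in) - 1 → borrow from next column: (0+2) - 1 = 1, borrow out 1
  col 7: (1 - 1 borrow-in) - 1 → borrow from next column: (0+2) - 1 = 1, borrow out 1
  col 8: (0 - 1 borrow-in) - 0 → borrow from next column: (-1+2) - 0 = 1, borrow out 1
  col 9: (0 - 1 borrow-in) - 0 → borrow from next column: (-1+2) - 0 = 1, borrow out 1
  col 10: (1 - 1 borrow-in) - 0 → 0 - 0 = 0, borrow out 0
Reading bits MSB→LSB: 01111111011
Strip leading zeros: 1111111011
= 1111111011


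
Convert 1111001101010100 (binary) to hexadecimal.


Group into 4-bit nibbles: 1111001101010100
  1111 = F
  0011 = 3
  0101 = 5
  0100 = 4
= 0xF354


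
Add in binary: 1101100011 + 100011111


Align and add column by column (LSB to MSB, carry propagating):
  01101100011
+ 00100011111
  -----------
  col 0: 1 + 1 + 0 (carry in) = 2 → bit 0, carry out 1
  col 1: 1 + 1 + 1 (carry in) = 3 → bit 1, carry out 1
  col 2: 0 + 1 + 1 (carry in) = 2 → bit 0, carry out 1
  col 3: 0 + 1 + 1 (carry in) = 2 → bit 0, carry out 1
  col 4: 0 + 1 + 1 (carry in) = 2 → bit 0, carry out 1
  col 5: 1 + 0 + 1 (carry in) = 2 → bit 0, carry out 1
  col 6: 1 + 0 + 1 (carry in) = 2 → bit 0, carry out 1
  col 7: 0 + 0 + 1 (carry in) = 1 → bit 1, carry out 0
  col 8: 1 + 1 + 0 (carry in) = 2 → bit 0, carry out 1
  col 9: 1 + 0 + 1 (carry in) = 2 → bit 0, carry out 1
  col 10: 0 + 0 + 1 (carry in) = 1 → bit 1, carry out 0
Reading bits MSB→LSB: 10010000010
Strip leading zeros: 10010000010
= 10010000010


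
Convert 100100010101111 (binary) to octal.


Group into 3-bit groups: 100100010101111
  100 = 4
  100 = 4
  010 = 2
  101 = 5
  111 = 7
= 0o44257


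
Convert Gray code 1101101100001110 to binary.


Gray code: 1101101100001110
MSB stays the same: 1
Each subsequent bit = prev_binary XOR current_gray:
  B[1] = 1 XOR 1 = 0
  B[2] = 0 XOR 0 = 0
  B[3] = 0 XOR 1 = 1
  B[4] = 1 XOR 1 = 0
  B[5] = 0 XOR 0 = 0
  B[6] = 0 XOR 1 = 1
  B[7] = 1 XOR 1 = 0
  B[8] = 0 XOR 0 = 0
  B[9] = 0 XOR 0 = 0
  B[10] = 0 XOR 0 = 0
  B[11] = 0 XOR 0 = 0
  B[12] = 0 XOR 1 = 1
  B[13] = 1 XOR 1 = 0
  B[14] = 0 XOR 1 = 1
  B[15] = 1 XOR 0 = 1
= 1001001000001011 (37387 decimal)


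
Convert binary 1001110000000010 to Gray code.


Binary: 1001110000000010
Gray code: G = B XOR (B >> 1)
B >> 1 = 0100111000000001
1001110000000010 XOR 0100111000000001:
  1 XOR 0 = 1
  0 XOR 1 = 1
  0 XOR 0 = 0
  1 XOR 0 = 1
  1 XOR 1 = 0
  1 XOR 1 = 0
  0 XOR 1 = 1
  0 XOR 0 = 0
  0 XOR 0 = 0
  0 XOR 0 = 0
  0 XOR 0 = 0
  0 XOR 0 = 0
  0 XOR 0 = 0
  0 XOR 0 = 0
  1 XOR 0 = 1
  0 XOR 1 = 1
= 1101001000000011


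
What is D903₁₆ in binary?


Each hex digit → 4 binary bits:
  D = 1101
  9 = 1001
  0 = 0000
  3 = 0011
Concatenate: 1101 1001 0000 0011
= 1101100100000011


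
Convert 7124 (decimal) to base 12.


Divide by 12 repeatedly:
7124 ÷ 12 = 593 remainder 8
593 ÷ 12 = 49 remainder 5
49 ÷ 12 = 4 remainder 1
4 ÷ 12 = 0 remainder 4
Reading remainders bottom-up:
= 4158


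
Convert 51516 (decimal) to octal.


Divide by 8 repeatedly:
51516 ÷ 8 = 6439 remainder 4
6439 ÷ 8 = 804 remainder 7
804 ÷ 8 = 100 remainder 4
100 ÷ 8 = 12 remainder 4
12 ÷ 8 = 1 remainder 4
1 ÷ 8 = 0 remainder 1
Reading remainders bottom-up:
= 0o144474


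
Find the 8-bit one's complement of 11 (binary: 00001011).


Original: 00001011
Invert all bits:
  bit 0: 0 → 1
  bit 1: 0 → 1
  bit 2: 0 → 1
  bit 3: 0 → 1
  bit 4: 1 → 0
  bit 5: 0 → 1
  bit 6: 1 → 0
  bit 7: 1 → 0
= 11110100


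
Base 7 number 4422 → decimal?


Positional values (base 7):
  2 × 7^0 = 2 × 1 = 2
  2 × 7^1 = 2 × 7 = 14
  4 × 7^2 = 4 × 49 = 196
  4 × 7^3 = 4 × 343 = 1372
Sum = 2 + 14 + 196 + 1372
= 1584


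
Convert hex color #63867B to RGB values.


Hex: #63867B
R = 63₁₆ = 99
G = 86₁₆ = 134
B = 7B₁₆ = 123
= RGB(99, 134, 123)


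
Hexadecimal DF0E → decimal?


Positional values:
Position 0: E × 16^0 = 14 × 1 = 14
Position 1: 0 × 16^1 = 0 × 16 = 0
Position 2: F × 16^2 = 15 × 256 = 3840
Position 3: D × 16^3 = 13 × 4096 = 53248
Sum = 14 + 0 + 3840 + 53248
= 57102


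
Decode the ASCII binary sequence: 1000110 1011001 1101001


Codes (binary): 1000110 1011001 1101001
Per-code ASCII lookup:
  1000110 = 70  (range 65-90: uppercase, 70 - 65 = 5) → 'F'
  1011001 = 89  (range 65-90: uppercase, 89 - 65 = 24) → 'Y'
  1101001 = 105  (range 97-122: lowercase, 105 - 97 = 8) → 'i'
= 'FYi'


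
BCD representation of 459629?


Each digit → 4-bit binary:
  4 → 0100
  5 → 0101
  9 → 1001
  6 → 0110
  2 → 0010
  9 → 1001
= 0100 0101 1001 0110 0010 1001


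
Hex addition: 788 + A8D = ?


Align and add column by column (LSB to MSB, each column mod 16 with carry):
  0788
+ 0A8D
  ----
  col 0: 8(8) + D(13) + 0 (carry in) = 21 → 5(5), carry out 1
  col 1: 8(8) + 8(8) + 1 (carry in) = 17 → 1(1), carry out 1
  col 2: 7(7) + A(10) + 1 (carry in) = 18 → 2(2), carry out 1
  col 3: 0(0) + 0(0) + 1 (carry in) = 1 → 1(1), carry out 0
Reading digits MSB→LSB: 1215
Strip leading zeros: 1215
= 0x1215


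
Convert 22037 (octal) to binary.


Each octal digit → 3 binary bits:
  2 = 010
  2 = 010
  0 = 000
  3 = 011
  7 = 111
Concatenate: 010 010 000 011 111
= 010010000011111


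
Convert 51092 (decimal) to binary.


Divide by 2 repeatedly:
51092 ÷ 2 = 25546 remainder 0
25546 ÷ 2 = 12773 remainder 0
12773 ÷ 2 = 6386 remainder 1
6386 ÷ 2 = 3193 remainder 0
3193 ÷ 2 = 1596 remainder 1
1596 ÷ 2 = 798 remainder 0
798 ÷ 2 = 399 remainder 0
399 ÷ 2 = 199 remainder 1
199 ÷ 2 = 99 remainder 1
99 ÷ 2 = 49 remainder 1
49 ÷ 2 = 24 remainder 1
24 ÷ 2 = 12 remainder 0
12 ÷ 2 = 6 remainder 0
6 ÷ 2 = 3 remainder 0
3 ÷ 2 = 1 remainder 1
1 ÷ 2 = 0 remainder 1
Reading remainders bottom-up:
= 1100011110010100


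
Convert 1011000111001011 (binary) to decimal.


Positional values:
Bit 0: 1 × 2^0 = 1
Bit 1: 1 × 2^1 = 2
Bit 3: 1 × 2^3 = 8
Bit 6: 1 × 2^6 = 64
Bit 7: 1 × 2^7 = 128
Bit 8: 1 × 2^8 = 256
Bit 12: 1 × 2^12 = 4096
Bit 13: 1 × 2^13 = 8192
Bit 15: 1 × 2^15 = 32768
Sum = 1 + 2 + 8 + 64 + 128 + 256 + 4096 + 8192 + 32768
= 45515


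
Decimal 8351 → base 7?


Divide by 7 repeatedly:
8351 ÷ 7 = 1193 remainder 0
1193 ÷ 7 = 170 remainder 3
170 ÷ 7 = 24 remainder 2
24 ÷ 7 = 3 remainder 3
3 ÷ 7 = 0 remainder 3
Reading remainders bottom-up:
= 33230


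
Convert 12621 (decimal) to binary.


Divide by 2 repeatedly:
12621 ÷ 2 = 6310 remainder 1
6310 ÷ 2 = 3155 remainder 0
3155 ÷ 2 = 1577 remainder 1
1577 ÷ 2 = 788 remainder 1
788 ÷ 2 = 394 remainder 0
394 ÷ 2 = 197 remainder 0
197 ÷ 2 = 98 remainder 1
98 ÷ 2 = 49 remainder 0
49 ÷ 2 = 24 remainder 1
24 ÷ 2 = 12 remainder 0
12 ÷ 2 = 6 remainder 0
6 ÷ 2 = 3 remainder 0
3 ÷ 2 = 1 remainder 1
1 ÷ 2 = 0 remainder 1
Reading remainders bottom-up:
= 11000101001101


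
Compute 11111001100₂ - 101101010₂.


Align and subtract column by column (LSB to MSB, borrowing when needed):
  11111001100
- 00101101010
  -----------
  col 0: (0 - 0 borrow-in) - 0 → 0 - 0 = 0, borrow out 0
  col 1: (0 - 0 borrow-in) - 1 → borrow from next column: (0+2) - 1 = 1, borrow out 1
  col 2: (1 - 1 borrow-in) - 0 → 0 - 0 = 0, borrow out 0
  col 3: (1 - 0 borrow-in) - 1 → 1 - 1 = 0, borrow out 0
  col 4: (0 - 0 borrow-in) - 0 → 0 - 0 = 0, borrow out 0
  col 5: (0 - 0 borrow-in) - 1 → borrow from next column: (0+2) - 1 = 1, borrow out 1
  col 6: (1 - 1 borrow-in) - 1 → borrow from next column: (0+2) - 1 = 1, borrow out 1
  col 7: (1 - 1 borrow-in) - 0 → 0 - 0 = 0, borrow out 0
  col 8: (1 - 0 borrow-in) - 1 → 1 - 1 = 0, borrow out 0
  col 9: (1 - 0 borrow-in) - 0 → 1 - 0 = 1, borrow out 0
  col 10: (1 - 0 borrow-in) - 0 → 1 - 0 = 1, borrow out 0
Reading bits MSB→LSB: 11001100010
Strip leading zeros: 11001100010
= 11001100010


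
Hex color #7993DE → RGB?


Hex: #7993DE
R = 79₁₆ = 121
G = 93₁₆ = 147
B = DE₁₆ = 222
= RGB(121, 147, 222)


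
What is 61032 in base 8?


Divide by 8 repeatedly:
61032 ÷ 8 = 7629 remainder 0
7629 ÷ 8 = 953 remainder 5
953 ÷ 8 = 119 remainder 1
119 ÷ 8 = 14 remainder 7
14 ÷ 8 = 1 remainder 6
1 ÷ 8 = 0 remainder 1
Reading remainders bottom-up:
= 0o167150


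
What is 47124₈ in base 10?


Positional values:
Position 0: 4 × 8^0 = 4
Position 1: 2 × 8^1 = 16
Position 2: 1 × 8^2 = 64
Position 3: 7 × 8^3 = 3584
Position 4: 4 × 8^4 = 16384
Sum = 4 + 16 + 64 + 3584 + 16384
= 20052


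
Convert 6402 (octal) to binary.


Each octal digit → 3 binary bits:
  6 = 110
  4 = 100
  0 = 000
  2 = 010
Concatenate: 110 100 000 010
= 110100000010


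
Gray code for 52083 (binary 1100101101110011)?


Binary: 1100101101110011
Gray code: G = B XOR (B >> 1)
B >> 1 = 0110010110111001
1100101101110011 XOR 0110010110111001:
  1 XOR 0 = 1
  1 XOR 1 = 0
  0 XOR 1 = 1
  0 XOR 0 = 0
  1 XOR 0 = 1
  0 XOR 1 = 1
  1 XOR 0 = 1
  1 XOR 1 = 0
  0 XOR 1 = 1
  1 XOR 0 = 1
  1 XOR 1 = 0
  1 XOR 1 = 0
  0 XOR 1 = 1
  0 XOR 0 = 0
  1 XOR 0 = 1
  1 XOR 1 = 0
= 1010111011001010


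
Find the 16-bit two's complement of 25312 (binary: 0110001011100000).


Original: 0110001011100000
Step 1 - Invert all bits: 1001110100011111
Step 2 - Add 1: 1001110100011111 + 1
= 1001110100100000 (represents -25312)


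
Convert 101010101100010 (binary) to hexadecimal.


Group into 4-bit nibbles: 0101010101100010
  0101 = 5
  0101 = 5
  0110 = 6
  0010 = 2
= 0x5562


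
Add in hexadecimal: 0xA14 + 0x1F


Align and add column by column (LSB to MSB, each column mod 16 with carry):
  0A14
+ 001F
  ----
  col 0: 4(4) + F(15) + 0 (carry in) = 19 → 3(3), carry out 1
  col 1: 1(1) + 1(1) + 1 (carry in) = 3 → 3(3), carry out 0
  col 2: A(10) + 0(0) + 0 (carry in) = 10 → A(10), carry out 0
  col 3: 0(0) + 0(0) + 0 (carry in) = 0 → 0(0), carry out 0
Reading digits MSB→LSB: 0A33
Strip leading zeros: A33
= 0xA33


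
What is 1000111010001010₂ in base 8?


Group into 3-bit groups: 001000111010001010
  001 = 1
  000 = 0
  111 = 7
  010 = 2
  001 = 1
  010 = 2
= 0o107212


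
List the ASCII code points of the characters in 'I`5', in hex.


String: 'I`5'  (3 characters)
Per-character ASCII lookup:
  'I': uppercase starts at 65: 'I' = 65 + 8 = 73 → 0x49
  '`': special character: '`' = 96 → 0x60
  '5': digits start at 48: '5' = 48 + 5 = 53 → 0x35
= 0x49 0x60 0x35


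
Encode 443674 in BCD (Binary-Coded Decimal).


Each digit → 4-bit binary:
  4 → 0100
  4 → 0100
  3 → 0011
  6 → 0110
  7 → 0111
  4 → 0100
= 0100 0100 0011 0110 0111 0100


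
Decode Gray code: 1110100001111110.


Gray code: 1110100001111110
MSB stays the same: 1
Each subsequent bit = prev_binary XOR current_gray:
  B[1] = 1 XOR 1 = 0
  B[2] = 0 XOR 1 = 1
  B[3] = 1 XOR 0 = 1
  B[4] = 1 XOR 1 = 0
  B[5] = 0 XOR 0 = 0
  B[6] = 0 XOR 0 = 0
  B[7] = 0 XOR 0 = 0
  B[8] = 0 XOR 0 = 0
  B[9] = 0 XOR 1 = 1
  B[10] = 1 XOR 1 = 0
  B[11] = 0 XOR 1 = 1
  B[12] = 1 XOR 1 = 0
  B[13] = 0 XOR 1 = 1
  B[14] = 1 XOR 1 = 0
  B[15] = 0 XOR 0 = 0
= 1011000001010100 (45140 decimal)


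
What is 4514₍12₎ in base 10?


Positional values (base 12):
  4 × 12^0 = 4 × 1 = 4
  1 × 12^1 = 1 × 12 = 12
  5 × 12^2 = 5 × 144 = 720
  4 × 12^3 = 4 × 1728 = 6912
Sum = 4 + 12 + 720 + 6912
= 7648


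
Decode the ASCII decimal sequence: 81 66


Codes (decimal): 81 66
Per-code ASCII lookup:
  81  (range 65-90: uppercase, 81 - 65 = 16) → 'Q'
  66  (range 65-90: uppercase, 66 - 65 = 1) → 'B'
= 'QB'


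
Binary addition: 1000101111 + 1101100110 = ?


Align and add column by column (LSB to MSB, carry propagating):
  01000101111
+ 01101100110
  -----------
  col 0: 1 + 0 + 0 (carry in) = 1 → bit 1, carry out 0
  col 1: 1 + 1 + 0 (carry in) = 2 → bit 0, carry out 1
  col 2: 1 + 1 + 1 (carry in) = 3 → bit 1, carry out 1
  col 3: 1 + 0 + 1 (carry in) = 2 → bit 0, carry out 1
  col 4: 0 + 0 + 1 (carry in) = 1 → bit 1, carry out 0
  col 5: 1 + 1 + 0 (carry in) = 2 → bit 0, carry out 1
  col 6: 0 + 1 + 1 (carry in) = 2 → bit 0, carry out 1
  col 7: 0 + 0 + 1 (carry in) = 1 → bit 1, carry out 0
  col 8: 0 + 1 + 0 (carry in) = 1 → bit 1, carry out 0
  col 9: 1 + 1 + 0 (carry in) = 2 → bit 0, carry out 1
  col 10: 0 + 0 + 1 (carry in) = 1 → bit 1, carry out 0
Reading bits MSB→LSB: 10110010101
Strip leading zeros: 10110010101
= 10110010101


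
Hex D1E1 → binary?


Each hex digit → 4 binary bits:
  D = 1101
  1 = 0001
  E = 1110
  1 = 0001
Concatenate: 1101 0001 1110 0001
= 1101000111100001


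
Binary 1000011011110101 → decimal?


Positional values:
Bit 0: 1 × 2^0 = 1
Bit 2: 1 × 2^2 = 4
Bit 4: 1 × 2^4 = 16
Bit 5: 1 × 2^5 = 32
Bit 6: 1 × 2^6 = 64
Bit 7: 1 × 2^7 = 128
Bit 9: 1 × 2^9 = 512
Bit 10: 1 × 2^10 = 1024
Bit 15: 1 × 2^15 = 32768
Sum = 1 + 4 + 16 + 32 + 64 + 128 + 512 + 1024 + 32768
= 34549


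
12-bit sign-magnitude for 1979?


Sign bit: 0 (positive)
Magnitude: 1979 = 11110111011
= 011110111011


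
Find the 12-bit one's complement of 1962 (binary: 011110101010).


Original: 011110101010
Invert all bits:
  bit 0: 0 → 1
  bit 1: 1 → 0
  bit 2: 1 → 0
  bit 3: 1 → 0
  bit 4: 1 → 0
  bit 5: 0 → 1
  bit 6: 1 → 0
  bit 7: 0 → 1
  bit 8: 1 → 0
  bit 9: 0 → 1
  bit 10: 1 → 0
  bit 11: 0 → 1
= 100001010101


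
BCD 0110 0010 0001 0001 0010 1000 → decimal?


Each 4-bit group → digit:
  0110 → 6
  0010 → 2
  0001 → 1
  0001 → 1
  0010 → 2
  1000 → 8
= 621128


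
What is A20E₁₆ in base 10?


Positional values:
Position 0: E × 16^0 = 14 × 1 = 14
Position 1: 0 × 16^1 = 0 × 16 = 0
Position 2: 2 × 16^2 = 2 × 256 = 512
Position 3: A × 16^3 = 10 × 4096 = 40960
Sum = 14 + 0 + 512 + 40960
= 41486


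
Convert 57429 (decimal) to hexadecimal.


Divide by 16 repeatedly:
57429 ÷ 16 = 3589 remainder 5 (5)
3589 ÷ 16 = 224 remainder 5 (5)
224 ÷ 16 = 14 remainder 0 (0)
14 ÷ 16 = 0 remainder 14 (E)
Reading remainders bottom-up:
= 0xE055


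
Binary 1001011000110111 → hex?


Group into 4-bit nibbles: 1001011000110111
  1001 = 9
  0110 = 6
  0011 = 3
  0111 = 7
= 0x9637


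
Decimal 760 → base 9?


Divide by 9 repeatedly:
760 ÷ 9 = 84 remainder 4
84 ÷ 9 = 9 remainder 3
9 ÷ 9 = 1 remainder 0
1 ÷ 9 = 0 remainder 1
Reading remainders bottom-up:
= 1034


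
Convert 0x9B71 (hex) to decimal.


Positional values:
Position 0: 1 × 16^0 = 1 × 1 = 1
Position 1: 7 × 16^1 = 7 × 16 = 112
Position 2: B × 16^2 = 11 × 256 = 2816
Position 3: 9 × 16^3 = 9 × 4096 = 36864
Sum = 1 + 112 + 2816 + 36864
= 39793


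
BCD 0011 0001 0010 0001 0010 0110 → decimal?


Each 4-bit group → digit:
  0011 → 3
  0001 → 1
  0010 → 2
  0001 → 1
  0010 → 2
  0110 → 6
= 312126


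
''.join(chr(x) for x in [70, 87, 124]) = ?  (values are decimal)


Codes (decimal): 70 87 124
Per-code ASCII lookup:
  70  (range 65-90: uppercase, 70 - 65 = 5) → 'F'
  87  (range 65-90: uppercase, 87 - 65 = 22) → 'W'
  124  (special character) → '|'
= 'FW|'


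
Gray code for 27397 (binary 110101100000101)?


Binary: 110101100000101
Gray code: G = B XOR (B >> 1)
B >> 1 = 011010110000010
110101100000101 XOR 011010110000010:
  1 XOR 0 = 1
  1 XOR 1 = 0
  0 XOR 1 = 1
  1 XOR 0 = 1
  0 XOR 1 = 1
  1 XOR 0 = 1
  1 XOR 1 = 0
  0 XOR 1 = 1
  0 XOR 0 = 0
  0 XOR 0 = 0
  0 XOR 0 = 0
  0 XOR 0 = 0
  1 XOR 0 = 1
  0 XOR 1 = 1
  1 XOR 0 = 1
= 101111010000111


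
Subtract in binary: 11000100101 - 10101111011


Align and subtract column by column (LSB to MSB, borrowing when needed):
  11000100101
- 10101111011
  -----------
  col 0: (1 - 0 borrow-in) - 1 → 1 - 1 = 0, borrow out 0
  col 1: (0 - 0 borrow-in) - 1 → borrow from next column: (0+2) - 1 = 1, borrow out 1
  col 2: (1 - 1 borrow-in) - 0 → 0 - 0 = 0, borrow out 0
  col 3: (0 - 0 borrow-in) - 1 → borrow from next column: (0+2) - 1 = 1, borrow out 1
  col 4: (0 - 1 borrow-in) - 1 → borrow from next column: (-1+2) - 1 = 0, borrow out 1
  col 5: (1 - 1 borrow-in) - 1 → borrow from next column: (0+2) - 1 = 1, borrow out 1
  col 6: (0 - 1 borrow-in) - 1 → borrow from next column: (-1+2) - 1 = 0, borrow out 1
  col 7: (0 - 1 borrow-in) - 0 → borrow from next column: (-1+2) - 0 = 1, borrow out 1
  col 8: (0 - 1 borrow-in) - 1 → borrow from next column: (-1+2) - 1 = 0, borrow out 1
  col 9: (1 - 1 borrow-in) - 0 → 0 - 0 = 0, borrow out 0
  col 10: (1 - 0 borrow-in) - 1 → 1 - 1 = 0, borrow out 0
Reading bits MSB→LSB: 00010101010
Strip leading zeros: 10101010
= 10101010


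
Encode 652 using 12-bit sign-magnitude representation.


Sign bit: 0 (positive)
Magnitude: 652 = 01010001100
= 001010001100


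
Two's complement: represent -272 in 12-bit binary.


Original: 000100010000
Step 1 - Invert all bits: 111011101111
Step 2 - Add 1: 111011101111 + 1
= 111011110000 (represents -272)


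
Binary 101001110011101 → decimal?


Positional values:
Bit 0: 1 × 2^0 = 1
Bit 2: 1 × 2^2 = 4
Bit 3: 1 × 2^3 = 8
Bit 4: 1 × 2^4 = 16
Bit 7: 1 × 2^7 = 128
Bit 8: 1 × 2^8 = 256
Bit 9: 1 × 2^9 = 512
Bit 12: 1 × 2^12 = 4096
Bit 14: 1 × 2^14 = 16384
Sum = 1 + 4 + 8 + 16 + 128 + 256 + 512 + 4096 + 16384
= 21405


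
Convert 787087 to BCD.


Each digit → 4-bit binary:
  7 → 0111
  8 → 1000
  7 → 0111
  0 → 0000
  8 → 1000
  7 → 0111
= 0111 1000 0111 0000 1000 0111


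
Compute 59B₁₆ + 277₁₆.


Align and add column by column (LSB to MSB, each column mod 16 with carry):
  059B
+ 0277
  ----
  col 0: B(11) + 7(7) + 0 (carry in) = 18 → 2(2), carry out 1
  col 1: 9(9) + 7(7) + 1 (carry in) = 17 → 1(1), carry out 1
  col 2: 5(5) + 2(2) + 1 (carry in) = 8 → 8(8), carry out 0
  col 3: 0(0) + 0(0) + 0 (carry in) = 0 → 0(0), carry out 0
Reading digits MSB→LSB: 0812
Strip leading zeros: 812
= 0x812


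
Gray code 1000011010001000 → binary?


Gray code: 1000011010001000
MSB stays the same: 1
Each subsequent bit = prev_binary XOR current_gray:
  B[1] = 1 XOR 0 = 1
  B[2] = 1 XOR 0 = 1
  B[3] = 1 XOR 0 = 1
  B[4] = 1 XOR 0 = 1
  B[5] = 1 XOR 1 = 0
  B[6] = 0 XOR 1 = 1
  B[7] = 1 XOR 0 = 1
  B[8] = 1 XOR 1 = 0
  B[9] = 0 XOR 0 = 0
  B[10] = 0 XOR 0 = 0
  B[11] = 0 XOR 0 = 0
  B[12] = 0 XOR 1 = 1
  B[13] = 1 XOR 0 = 1
  B[14] = 1 XOR 0 = 1
  B[15] = 1 XOR 0 = 1
= 1111101100001111 (64271 decimal)


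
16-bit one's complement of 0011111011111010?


Original: 0011111011111010
Invert all bits:
  bit 0: 0 → 1
  bit 1: 0 → 1
  bit 2: 1 → 0
  bit 3: 1 → 0
  bit 4: 1 → 0
  bit 5: 1 → 0
  bit 6: 1 → 0
  bit 7: 0 → 1
  bit 8: 1 → 0
  bit 9: 1 → 0
  bit 10: 1 → 0
  bit 11: 1 → 0
  bit 12: 1 → 0
  bit 13: 0 → 1
  bit 14: 1 → 0
  bit 15: 0 → 1
= 1100000100000101


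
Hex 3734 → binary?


Each hex digit → 4 binary bits:
  3 = 0011
  7 = 0111
  3 = 0011
  4 = 0100
Concatenate: 0011 0111 0011 0100
= 0011011100110100


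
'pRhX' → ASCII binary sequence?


String: 'pRhX'  (4 characters)
Per-character ASCII lookup:
  'p': lowercase starts at 97: 'p' = 97 + 15 = 112 → 1110000
  'R': uppercase starts at 65: 'R' = 65 + 17 = 82 → 1010010
  'h': lowercase starts at 97: 'h' = 97 + 7 = 104 → 1101000
  'X': uppercase starts at 65: 'X' = 65 + 23 = 88 → 1011000
= 1110000 1010010 1101000 1011000


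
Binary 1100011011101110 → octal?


Group into 3-bit groups: 001100011011101110
  001 = 1
  100 = 4
  011 = 3
  011 = 3
  101 = 5
  110 = 6
= 0o143356


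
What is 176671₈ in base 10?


Positional values:
Position 0: 1 × 8^0 = 1
Position 1: 7 × 8^1 = 56
Position 2: 6 × 8^2 = 384
Position 3: 6 × 8^3 = 3072
Position 4: 7 × 8^4 = 28672
Position 5: 1 × 8^5 = 32768
Sum = 1 + 56 + 384 + 3072 + 28672 + 32768
= 64953


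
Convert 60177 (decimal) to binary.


Divide by 2 repeatedly:
60177 ÷ 2 = 30088 remainder 1
30088 ÷ 2 = 15044 remainder 0
15044 ÷ 2 = 7522 remainder 0
7522 ÷ 2 = 3761 remainder 0
3761 ÷ 2 = 1880 remainder 1
1880 ÷ 2 = 940 remainder 0
940 ÷ 2 = 470 remainder 0
470 ÷ 2 = 235 remainder 0
235 ÷ 2 = 117 remainder 1
117 ÷ 2 = 58 remainder 1
58 ÷ 2 = 29 remainder 0
29 ÷ 2 = 14 remainder 1
14 ÷ 2 = 7 remainder 0
7 ÷ 2 = 3 remainder 1
3 ÷ 2 = 1 remainder 1
1 ÷ 2 = 0 remainder 1
Reading remainders bottom-up:
= 1110101100010001


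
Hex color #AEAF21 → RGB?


Hex: #AEAF21
R = AE₁₆ = 174
G = AF₁₆ = 175
B = 21₁₆ = 33
= RGB(174, 175, 33)


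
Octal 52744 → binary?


Each octal digit → 3 binary bits:
  5 = 101
  2 = 010
  7 = 111
  4 = 100
  4 = 100
Concatenate: 101 010 111 100 100
= 101010111100100


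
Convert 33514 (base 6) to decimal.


Positional values (base 6):
  4 × 6^0 = 4 × 1 = 4
  1 × 6^1 = 1 × 6 = 6
  5 × 6^2 = 5 × 36 = 180
  3 × 6^3 = 3 × 216 = 648
  3 × 6^4 = 3 × 1296 = 3888
Sum = 4 + 6 + 180 + 648 + 3888
= 4726


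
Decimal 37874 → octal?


Divide by 8 repeatedly:
37874 ÷ 8 = 4734 remainder 2
4734 ÷ 8 = 591 remainder 6
591 ÷ 8 = 73 remainder 7
73 ÷ 8 = 9 remainder 1
9 ÷ 8 = 1 remainder 1
1 ÷ 8 = 0 remainder 1
Reading remainders bottom-up:
= 0o111762


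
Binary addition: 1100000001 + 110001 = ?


Align and add column by column (LSB to MSB, carry propagating):
  01100000001
+ 00000110001
  -----------
  col 0: 1 + 1 + 0 (carry in) = 2 → bit 0, carry out 1
  col 1: 0 + 0 + 1 (carry in) = 1 → bit 1, carry out 0
  col 2: 0 + 0 + 0 (carry in) = 0 → bit 0, carry out 0
  col 3: 0 + 0 + 0 (carry in) = 0 → bit 0, carry out 0
  col 4: 0 + 1 + 0 (carry in) = 1 → bit 1, carry out 0
  col 5: 0 + 1 + 0 (carry in) = 1 → bit 1, carry out 0
  col 6: 0 + 0 + 0 (carry in) = 0 → bit 0, carry out 0
  col 7: 0 + 0 + 0 (carry in) = 0 → bit 0, carry out 0
  col 8: 1 + 0 + 0 (carry in) = 1 → bit 1, carry out 0
  col 9: 1 + 0 + 0 (carry in) = 1 → bit 1, carry out 0
  col 10: 0 + 0 + 0 (carry in) = 0 → bit 0, carry out 0
Reading bits MSB→LSB: 01100110010
Strip leading zeros: 1100110010
= 1100110010


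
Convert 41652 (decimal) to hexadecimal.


Divide by 16 repeatedly:
41652 ÷ 16 = 2603 remainder 4 (4)
2603 ÷ 16 = 162 remainder 11 (B)
162 ÷ 16 = 10 remainder 2 (2)
10 ÷ 16 = 0 remainder 10 (A)
Reading remainders bottom-up:
= 0xA2B4


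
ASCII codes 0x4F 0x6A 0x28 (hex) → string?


Codes (hex): 0x4F 0x6A 0x28
Per-code ASCII lookup:
  0x4F = 79  (range 65-90: uppercase, 79 - 65 = 14) → 'O'
  0x6A = 106  (range 97-122: lowercase, 106 - 97 = 9) → 'j'
  0x28 = 40  (special character) → '('
= 'Oj('


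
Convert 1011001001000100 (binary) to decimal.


Positional values:
Bit 2: 1 × 2^2 = 4
Bit 6: 1 × 2^6 = 64
Bit 9: 1 × 2^9 = 512
Bit 12: 1 × 2^12 = 4096
Bit 13: 1 × 2^13 = 8192
Bit 15: 1 × 2^15 = 32768
Sum = 4 + 64 + 512 + 4096 + 8192 + 32768
= 45636


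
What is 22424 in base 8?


Divide by 8 repeatedly:
22424 ÷ 8 = 2803 remainder 0
2803 ÷ 8 = 350 remainder 3
350 ÷ 8 = 43 remainder 6
43 ÷ 8 = 5 remainder 3
5 ÷ 8 = 0 remainder 5
Reading remainders bottom-up:
= 0o53630


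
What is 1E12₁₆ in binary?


Each hex digit → 4 binary bits:
  1 = 0001
  E = 1110
  1 = 0001
  2 = 0010
Concatenate: 0001 1110 0001 0010
= 0001111000010010


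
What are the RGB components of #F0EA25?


Hex: #F0EA25
R = F0₁₆ = 240
G = EA₁₆ = 234
B = 25₁₆ = 37
= RGB(240, 234, 37)


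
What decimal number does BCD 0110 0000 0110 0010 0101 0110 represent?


Each 4-bit group → digit:
  0110 → 6
  0000 → 0
  0110 → 6
  0010 → 2
  0101 → 5
  0110 → 6
= 606256


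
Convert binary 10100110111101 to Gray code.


Binary: 10100110111101
Gray code: G = B XOR (B >> 1)
B >> 1 = 01010011011110
10100110111101 XOR 01010011011110:
  1 XOR 0 = 1
  0 XOR 1 = 1
  1 XOR 0 = 1
  0 XOR 1 = 1
  0 XOR 0 = 0
  1 XOR 0 = 1
  1 XOR 1 = 0
  0 XOR 1 = 1
  1 XOR 0 = 1
  1 XOR 1 = 0
  1 XOR 1 = 0
  1 XOR 1 = 0
  0 XOR 1 = 1
  1 XOR 0 = 1
= 11110101100011


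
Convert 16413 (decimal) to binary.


Divide by 2 repeatedly:
16413 ÷ 2 = 8206 remainder 1
8206 ÷ 2 = 4103 remainder 0
4103 ÷ 2 = 2051 remainder 1
2051 ÷ 2 = 1025 remainder 1
1025 ÷ 2 = 512 remainder 1
512 ÷ 2 = 256 remainder 0
256 ÷ 2 = 128 remainder 0
128 ÷ 2 = 64 remainder 0
64 ÷ 2 = 32 remainder 0
32 ÷ 2 = 16 remainder 0
16 ÷ 2 = 8 remainder 0
8 ÷ 2 = 4 remainder 0
4 ÷ 2 = 2 remainder 0
2 ÷ 2 = 1 remainder 0
1 ÷ 2 = 0 remainder 1
Reading remainders bottom-up:
= 100000000011101


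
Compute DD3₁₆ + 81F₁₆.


Align and add column by column (LSB to MSB, each column mod 16 with carry):
  0DD3
+ 081F
  ----
  col 0: 3(3) + F(15) + 0 (carry in) = 18 → 2(2), carry out 1
  col 1: D(13) + 1(1) + 1 (carry in) = 15 → F(15), carry out 0
  col 2: D(13) + 8(8) + 0 (carry in) = 21 → 5(5), carry out 1
  col 3: 0(0) + 0(0) + 1 (carry in) = 1 → 1(1), carry out 0
Reading digits MSB→LSB: 15F2
Strip leading zeros: 15F2
= 0x15F2


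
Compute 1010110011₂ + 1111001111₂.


Align and add column by column (LSB to MSB, carry propagating):
  01010110011
+ 01111001111
  -----------
  col 0: 1 + 1 + 0 (carry in) = 2 → bit 0, carry out 1
  col 1: 1 + 1 + 1 (carry in) = 3 → bit 1, carry out 1
  col 2: 0 + 1 + 1 (carry in) = 2 → bit 0, carry out 1
  col 3: 0 + 1 + 1 (carry in) = 2 → bit 0, carry out 1
  col 4: 1 + 0 + 1 (carry in) = 2 → bit 0, carry out 1
  col 5: 1 + 0 + 1 (carry in) = 2 → bit 0, carry out 1
  col 6: 0 + 1 + 1 (carry in) = 2 → bit 0, carry out 1
  col 7: 1 + 1 + 1 (carry in) = 3 → bit 1, carry out 1
  col 8: 0 + 1 + 1 (carry in) = 2 → bit 0, carry out 1
  col 9: 1 + 1 + 1 (carry in) = 3 → bit 1, carry out 1
  col 10: 0 + 0 + 1 (carry in) = 1 → bit 1, carry out 0
Reading bits MSB→LSB: 11010000010
Strip leading zeros: 11010000010
= 11010000010


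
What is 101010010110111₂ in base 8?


Group into 3-bit groups: 101010010110111
  101 = 5
  010 = 2
  010 = 2
  110 = 6
  111 = 7
= 0o52267


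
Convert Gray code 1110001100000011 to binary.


Gray code: 1110001100000011
MSB stays the same: 1
Each subsequent bit = prev_binary XOR current_gray:
  B[1] = 1 XOR 1 = 0
  B[2] = 0 XOR 1 = 1
  B[3] = 1 XOR 0 = 1
  B[4] = 1 XOR 0 = 1
  B[5] = 1 XOR 0 = 1
  B[6] = 1 XOR 1 = 0
  B[7] = 0 XOR 1 = 1
  B[8] = 1 XOR 0 = 1
  B[9] = 1 XOR 0 = 1
  B[10] = 1 XOR 0 = 1
  B[11] = 1 XOR 0 = 1
  B[12] = 1 XOR 0 = 1
  B[13] = 1 XOR 0 = 1
  B[14] = 1 XOR 1 = 0
  B[15] = 0 XOR 1 = 1
= 1011110111111101 (48637 decimal)


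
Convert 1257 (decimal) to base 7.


Divide by 7 repeatedly:
1257 ÷ 7 = 179 remainder 4
179 ÷ 7 = 25 remainder 4
25 ÷ 7 = 3 remainder 4
3 ÷ 7 = 0 remainder 3
Reading remainders bottom-up:
= 3444


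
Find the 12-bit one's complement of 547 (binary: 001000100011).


Original: 001000100011
Invert all bits:
  bit 0: 0 → 1
  bit 1: 0 → 1
  bit 2: 1 → 0
  bit 3: 0 → 1
  bit 4: 0 → 1
  bit 5: 0 → 1
  bit 6: 1 → 0
  bit 7: 0 → 1
  bit 8: 0 → 1
  bit 9: 0 → 1
  bit 10: 1 → 0
  bit 11: 1 → 0
= 110111011100


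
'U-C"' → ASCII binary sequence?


String: 'U-C"'  (4 characters)
Per-character ASCII lookup:
  'U': uppercase starts at 65: 'U' = 65 + 20 = 85 → 1010101
  '-': special character: '-' = 45 → 101101
  'C': uppercase starts at 65: 'C' = 65 + 2 = 67 → 1000011
  '"': special character: '"' = 34 → 100010
= 1010101 101101 1000011 100010


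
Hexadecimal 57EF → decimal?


Positional values:
Position 0: F × 16^0 = 15 × 1 = 15
Position 1: E × 16^1 = 14 × 16 = 224
Position 2: 7 × 16^2 = 7 × 256 = 1792
Position 3: 5 × 16^3 = 5 × 4096 = 20480
Sum = 15 + 224 + 1792 + 20480
= 22511


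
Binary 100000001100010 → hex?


Group into 4-bit nibbles: 0100000001100010
  0100 = 4
  0000 = 0
  0110 = 6
  0010 = 2
= 0x4062


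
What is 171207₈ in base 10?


Positional values:
Position 0: 7 × 8^0 = 7
Position 1: 0 × 8^1 = 0
Position 2: 2 × 8^2 = 128
Position 3: 1 × 8^3 = 512
Position 4: 7 × 8^4 = 28672
Position 5: 1 × 8^5 = 32768
Sum = 7 + 0 + 128 + 512 + 28672 + 32768
= 62087


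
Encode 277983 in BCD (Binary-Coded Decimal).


Each digit → 4-bit binary:
  2 → 0010
  7 → 0111
  7 → 0111
  9 → 1001
  8 → 1000
  3 → 0011
= 0010 0111 0111 1001 1000 0011


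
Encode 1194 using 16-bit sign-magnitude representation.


Sign bit: 0 (positive)
Magnitude: 1194 = 000010010101010
= 0000010010101010


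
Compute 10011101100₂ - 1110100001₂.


Align and subtract column by column (LSB to MSB, borrowing when needed):
  10011101100
- 01110100001
  -----------
  col 0: (0 - 0 borrow-in) - 1 → borrow from next column: (0+2) - 1 = 1, borrow out 1
  col 1: (0 - 1 borrow-in) - 0 → borrow from next column: (-1+2) - 0 = 1, borrow out 1
  col 2: (1 - 1 borrow-in) - 0 → 0 - 0 = 0, borrow out 0
  col 3: (1 - 0 borrow-in) - 0 → 1 - 0 = 1, borrow out 0
  col 4: (0 - 0 borrow-in) - 0 → 0 - 0 = 0, borrow out 0
  col 5: (1 - 0 borrow-in) - 1 → 1 - 1 = 0, borrow out 0
  col 6: (1 - 0 borrow-in) - 0 → 1 - 0 = 1, borrow out 0
  col 7: (1 - 0 borrow-in) - 1 → 1 - 1 = 0, borrow out 0
  col 8: (0 - 0 borrow-in) - 1 → borrow from next column: (0+2) - 1 = 1, borrow out 1
  col 9: (0 - 1 borrow-in) - 1 → borrow from next column: (-1+2) - 1 = 0, borrow out 1
  col 10: (1 - 1 borrow-in) - 0 → 0 - 0 = 0, borrow out 0
Reading bits MSB→LSB: 00101001011
Strip leading zeros: 101001011
= 101001011


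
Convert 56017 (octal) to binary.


Each octal digit → 3 binary bits:
  5 = 101
  6 = 110
  0 = 000
  1 = 001
  7 = 111
Concatenate: 101 110 000 001 111
= 101110000001111


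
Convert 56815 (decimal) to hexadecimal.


Divide by 16 repeatedly:
56815 ÷ 16 = 3550 remainder 15 (F)
3550 ÷ 16 = 221 remainder 14 (E)
221 ÷ 16 = 13 remainder 13 (D)
13 ÷ 16 = 0 remainder 13 (D)
Reading remainders bottom-up:
= 0xDDEF


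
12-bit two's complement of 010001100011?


Original: 010001100011
Step 1 - Invert all bits: 101110011100
Step 2 - Add 1: 101110011100 + 1
= 101110011101 (represents -1123)


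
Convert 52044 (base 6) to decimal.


Positional values (base 6):
  4 × 6^0 = 4 × 1 = 4
  4 × 6^1 = 4 × 6 = 24
  0 × 6^2 = 0 × 36 = 0
  2 × 6^3 = 2 × 216 = 432
  5 × 6^4 = 5 × 1296 = 6480
Sum = 4 + 24 + 0 + 432 + 6480
= 6940


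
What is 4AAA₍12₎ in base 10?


Positional values (base 12):
  A × 12^0 = 10 × 1 = 10
  A × 12^1 = 10 × 12 = 120
  A × 12^2 = 10 × 144 = 1440
  4 × 12^3 = 4 × 1728 = 6912
Sum = 10 + 120 + 1440 + 6912
= 8482


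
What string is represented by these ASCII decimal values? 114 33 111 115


Codes (decimal): 114 33 111 115
Per-code ASCII lookup:
  114  (range 97-122: lowercase, 114 - 97 = 17) → 'r'
  33  (special character) → '!'
  111  (range 97-122: lowercase, 111 - 97 = 14) → 'o'
  115  (range 97-122: lowercase, 115 - 97 = 18) → 's'
= 'r!os'


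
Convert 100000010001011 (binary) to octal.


Group into 3-bit groups: 100000010001011
  100 = 4
  000 = 0
  010 = 2
  001 = 1
  011 = 3
= 0o40213


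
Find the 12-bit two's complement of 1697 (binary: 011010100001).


Original: 011010100001
Step 1 - Invert all bits: 100101011110
Step 2 - Add 1: 100101011110 + 1
= 100101011111 (represents -1697)


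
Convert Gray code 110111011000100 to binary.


Gray code: 110111011000100
MSB stays the same: 1
Each subsequent bit = prev_binary XOR current_gray:
  B[1] = 1 XOR 1 = 0
  B[2] = 0 XOR 0 = 0
  B[3] = 0 XOR 1 = 1
  B[4] = 1 XOR 1 = 0
  B[5] = 0 XOR 1 = 1
  B[6] = 1 XOR 0 = 1
  B[7] = 1 XOR 1 = 0
  B[8] = 0 XOR 1 = 1
  B[9] = 1 XOR 0 = 1
  B[10] = 1 XOR 0 = 1
  B[11] = 1 XOR 0 = 1
  B[12] = 1 XOR 1 = 0
  B[13] = 0 XOR 0 = 0
  B[14] = 0 XOR 0 = 0
= 100101101111000 (19320 decimal)
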